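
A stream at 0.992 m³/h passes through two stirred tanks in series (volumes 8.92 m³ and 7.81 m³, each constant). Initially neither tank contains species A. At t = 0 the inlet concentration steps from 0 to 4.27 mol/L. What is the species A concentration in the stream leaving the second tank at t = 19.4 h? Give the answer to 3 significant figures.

2.86 mol/L

Species balance on tank i: dCᵢ/dt = (Cᵢ₋₁ − Cᵢ)/τᵢ with τᵢ = Vᵢ/Q.
τ₁ = 8.92/0.992 = 8.9919 h; τ₂ = 7.81/0.992 = 7.8730 h.
Tank 1: C₁ = C_in(1 − e^(−t/τ₁)). Tank 2 (τ₁ ≠ τ₂): C₂ = C_in[1 − (τ₁ e^(−t/τ₁) − τ₂ e^(−t/τ₂))/(τ₁ − τ₂)].
At t = 19.4: e^(−t/τ₁) = 0.11562, e^(−t/τ₂) = 0.085083.
C₂ = 4.27·[1 − (8.9919·0.11562 − 7.8730·0.085083)/(1.1190)] = 4.27·0.66956 = 2.8590 mol/L.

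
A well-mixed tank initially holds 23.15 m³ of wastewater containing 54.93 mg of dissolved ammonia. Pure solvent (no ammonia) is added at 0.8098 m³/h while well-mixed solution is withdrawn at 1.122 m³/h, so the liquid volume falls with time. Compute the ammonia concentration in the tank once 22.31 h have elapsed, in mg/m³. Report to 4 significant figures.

0.9377 mg/m³

Total volume: dV/dt = Q_in − Q_out = -0.312200 m³/h, so V(t) = 23.15 − 0.312200 t and V(22.31) = 16.1848 m³.
Solute balance: dm/dt = 0 − Q_out C = −Q_out m/V(t).
Separate: dm/m = −Q_out dt/V(t) ⇒ ln(m/m₀) = −(Q_out/(Q_in−Q_out)) ln(V/V₀).
m = m₀ (V₀/V)^(Q_out/(Q_in−Q_out)) = 54.93 × (23.15/16.1848)^(-3.59385) = 15.1764 mg.
C = m/V = 15.1764/16.1848 = 0.937697 mg/m³.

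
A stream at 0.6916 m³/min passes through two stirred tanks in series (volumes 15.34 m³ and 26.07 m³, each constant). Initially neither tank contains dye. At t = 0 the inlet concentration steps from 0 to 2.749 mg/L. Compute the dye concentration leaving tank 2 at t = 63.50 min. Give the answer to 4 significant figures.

Time constants: τᵢ = Vᵢ/Q for each well-mixed tank.
τ₁ = 15.34/0.6916 = 22.1805 min; τ₂ = 26.07/0.6916 = 37.6952 min.
Tank 1: C₁ = C_in(1 − e^(−t/τ₁)). Tank 2 (τ₁ ≠ τ₂): C₂ = C_in[1 − (τ₁ e^(−t/τ₁) − τ₂ e^(−t/τ₂))/(τ₁ − τ₂)].
At t = 63.50: e^(−t/τ₁) = 0.0571040, e^(−t/τ₂) = 0.185525.
C₂ = 2.749·[1 − (22.1805·0.0571040 − 37.6952·0.185525)/(-15.5147)] = 2.749·0.630879 = 1.73429 mg/L.

1.734 mg/L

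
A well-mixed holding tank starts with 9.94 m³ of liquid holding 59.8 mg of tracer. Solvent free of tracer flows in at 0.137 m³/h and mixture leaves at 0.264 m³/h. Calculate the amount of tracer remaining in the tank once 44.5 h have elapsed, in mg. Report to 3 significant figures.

10.4 mg

Let m(t) be the amount of tracer. Volume: V(t) = V₀ + (Q_in − Q_out) t = 9.94 − 0.12700 t; V(44.5) = 4.2885 m³.
Solute balance: dm/dt = 0 − Q_out C = −Q_out m/V(t).
dm/m = −Q_out dt/(V₀ − 0.12700 t); integrating gives ln(m/m₀) = −(Q_out/(Q_in−Q_out)) ln(V/V₀).
m = m₀ (V₀/V)^(Q_out/(Q_in−Q_out)) = 59.8 × (9.94/4.2885)^(-2.0787) = 10.418 mg.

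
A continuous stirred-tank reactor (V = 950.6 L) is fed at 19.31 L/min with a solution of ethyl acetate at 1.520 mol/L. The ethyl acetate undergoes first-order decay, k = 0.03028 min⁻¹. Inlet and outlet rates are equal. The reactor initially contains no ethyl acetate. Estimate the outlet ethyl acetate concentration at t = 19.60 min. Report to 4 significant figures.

Accumulation = in − out − consumed: V dC/dt = Q C_in − Q C − k V C.
This is linear with rate a = Q/V + k = 0.0505935 min⁻¹.
C_ss = Q C_in/(Q + kV) = 0.610286 mol/L; C(t) = C_ss + (C₀ − C_ss) e^(−a t).
C(19.60) = 0.610286 + (-0.610286)·e^(−0.0505935·19.60) = 0.610286 + (-0.610286)·0.370971 = 0.383888 mol/L.

0.3839 mol/L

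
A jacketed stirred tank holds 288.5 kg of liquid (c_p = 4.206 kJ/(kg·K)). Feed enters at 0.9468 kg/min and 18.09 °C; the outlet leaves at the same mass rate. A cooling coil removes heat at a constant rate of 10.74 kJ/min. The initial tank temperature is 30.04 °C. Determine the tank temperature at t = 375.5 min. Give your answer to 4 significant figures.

M c_p dT/dt = ṁ c_p (T_in − T) − Q̇.
τ = M/ṁ = 304.711 min; T_ss = T_in − Q̇/(ṁ c_p) = 18.09 − 10.74/(0.9468·4.206) = 15.3930 °C.
This is linear first-order; T(t) = T_ss + (T₀ − T_ss) e^(−t/τ).
T(375.5) = 15.3930 + (14.6470)·e^(−375.5/304.711) = 15.3930 + (14.6470)·0.291616 = 19.6643 °C.

19.66 °C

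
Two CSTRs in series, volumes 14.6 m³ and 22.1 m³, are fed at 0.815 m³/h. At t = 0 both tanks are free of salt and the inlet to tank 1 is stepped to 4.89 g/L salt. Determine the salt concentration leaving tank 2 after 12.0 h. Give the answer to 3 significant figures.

0.505 g/L

Species balance on tank i: dCᵢ/dt = (Cᵢ₋₁ − Cᵢ)/τᵢ with τᵢ = Vᵢ/Q.
τ₁ = 14.6/0.815 = 17.914 h; τ₂ = 22.1/0.815 = 27.117 h.
Tank 1: C₁ = C_in(1 − e^(−t/τ₁)). Tank 2 (τ₁ ≠ τ₂): C₂ = C_in[1 − (τ₁ e^(−t/τ₁) − τ₂ e^(−t/τ₂))/(τ₁ − τ₂)].
At t = 12.0: e^(−t/τ₁) = 0.51178, e^(−t/τ₂) = 0.64241.
C₂ = 4.89·[1 − (17.914·0.51178 − 27.117·0.64241)/(-9.2025)] = 4.89·0.10330 = 0.50516 g/L.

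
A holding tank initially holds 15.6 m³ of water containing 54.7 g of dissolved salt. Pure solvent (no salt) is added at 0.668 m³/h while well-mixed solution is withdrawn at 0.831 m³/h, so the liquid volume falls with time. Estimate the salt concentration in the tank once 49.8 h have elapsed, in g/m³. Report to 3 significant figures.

0.173 g/m³

Total volume: dV/dt = Q_in − Q_out = -0.16300 m³/h, so V(t) = 15.6 − 0.16300 t and V(49.8) = 7.4826 m³.
No salt enters, so dm/dt = −Q_out · (m/V).
dm/m = −Q_out dt/(V₀ − 0.16300 t); integrating gives ln(m/m₀) = −(Q_out/(Q_in−Q_out)) ln(V/V₀).
m = m₀ (V₀/V)^(Q_out/(Q_in−Q_out)) = 54.7 × (15.6/7.4826)^(-5.0982) = 1.2921 g.
C = m/V = 1.2921/7.4826 = 0.17268 g/m³.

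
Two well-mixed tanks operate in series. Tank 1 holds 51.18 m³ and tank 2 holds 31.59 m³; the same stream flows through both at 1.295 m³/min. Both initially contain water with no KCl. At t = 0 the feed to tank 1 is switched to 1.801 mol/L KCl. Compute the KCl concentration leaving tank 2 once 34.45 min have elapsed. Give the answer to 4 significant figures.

Each tank obeys Vᵢ dCᵢ/dt = Q(Cᵢ₋₁ − Cᵢ), so τᵢ = Vᵢ/Q.
τ₁ = 51.18/1.295 = 39.5212 min; τ₂ = 31.59/1.295 = 24.3938 min.
Solving the cascade with C₁(0)=C₂(0)=0 gives C₂(t) = C_in[1 − (τ₁ e^(−t/τ₁) − τ₂ e^(−t/τ₂))/(τ₁ − τ₂)].
At t = 34.45: e^(−t/τ₁) = 0.418247, e^(−t/τ₂) = 0.243596.
C₂ = 1.801·[1 − (39.5212·0.418247 − 24.3938·0.243596)/(15.1274)] = 1.801·0.300119 = 0.540514 mol/L.

0.5405 mol/L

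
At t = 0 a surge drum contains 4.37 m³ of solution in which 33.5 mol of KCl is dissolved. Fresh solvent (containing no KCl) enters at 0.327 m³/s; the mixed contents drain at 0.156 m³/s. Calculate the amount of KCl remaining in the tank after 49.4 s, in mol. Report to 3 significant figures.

12.6 mol

Total volume: dV/dt = Q_in − Q_out = 0.17100 m³/s, so V(t) = 4.37 + 0.17100 t and V(49.4) = 12.817 m³.
Species balance (pure solvent in): dm/dt = −Q_out · m/V(t).
Separate: dm/m = −Q_out dt/V(t) ⇒ ln(m/m₀) = −(Q_out/(Q_in−Q_out)) ln(V/V₀).
m = m₀ (V₀/V)^(Q_out/(Q_in−Q_out)) = 33.5 × (4.37/12.817)^(0.91228) = 12.552 mol.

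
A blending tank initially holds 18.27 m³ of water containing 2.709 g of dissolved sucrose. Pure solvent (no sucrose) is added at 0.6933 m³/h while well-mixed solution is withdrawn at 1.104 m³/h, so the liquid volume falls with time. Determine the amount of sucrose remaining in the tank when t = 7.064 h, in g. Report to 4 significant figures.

Let m(t) be the amount of sucrose. Volume: V(t) = V₀ + (Q_in − Q_out) t = 18.27 − 0.410700 t; V(7.064) = 15.3688 m³.
No sucrose enters, so dm/dt = −Q_out · (m/V).
Separate: dm/m = −Q_out dt/V(t) ⇒ ln(m/m₀) = −(Q_out/(Q_in−Q_out)) ln(V/V₀).
m = m₀ (V₀/V)^(Q_out/(Q_in−Q_out)) = 2.709 × (18.27/15.3688)^(-2.68809) = 1.70192 g.

1.702 g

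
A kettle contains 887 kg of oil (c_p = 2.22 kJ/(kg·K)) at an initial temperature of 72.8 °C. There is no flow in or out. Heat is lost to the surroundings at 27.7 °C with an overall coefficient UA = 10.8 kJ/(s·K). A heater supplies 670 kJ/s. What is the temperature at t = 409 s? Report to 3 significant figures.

87.9 °C

M c_p dT/dt = −UA(T − T_amb) + Q̇.
dT/dt = (T_ss − T)/τ with T_ss = T_amb + Q̇/UA = 27.7 + 670/10.8 = 89.737 °C, τ = M c_p/UA = 887·2.22/10.8 = 182.33 s.
Solution: T(t) = T_ss + (T₀ − T_ss) e^(−t/τ).
T(409) = 89.737 + (-16.937)·0.10612 = 87.940 °C.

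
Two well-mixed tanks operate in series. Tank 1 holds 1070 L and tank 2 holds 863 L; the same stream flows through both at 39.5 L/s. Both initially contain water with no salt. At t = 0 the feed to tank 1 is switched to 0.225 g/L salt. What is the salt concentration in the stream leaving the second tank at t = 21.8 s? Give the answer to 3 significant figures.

0.0507 g/L

Species balance on tank i: dCᵢ/dt = (Cᵢ₋₁ − Cᵢ)/τᵢ with τᵢ = Vᵢ/Q.
τ₁ = 1070/39.5 = 27.089 s; τ₂ = 863/39.5 = 21.848 s.
Solving the cascade with C₁(0)=C₂(0)=0 gives C₂(t) = C_in[1 − (τ₁ e^(−t/τ₁) − τ₂ e^(−t/τ₂))/(τ₁ − τ₂)].
At t = 21.8: e^(−t/τ₁) = 0.44719, e^(−t/τ₂) = 0.36869.
C₂ = 0.225·[1 − (27.089·0.44719 − 21.848·0.36869)/(5.2405)] = 0.225·0.22553 = 0.050743 g/L.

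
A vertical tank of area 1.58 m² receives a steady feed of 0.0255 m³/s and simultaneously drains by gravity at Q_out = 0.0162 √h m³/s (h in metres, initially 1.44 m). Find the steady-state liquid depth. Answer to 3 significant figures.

Level balance: A dh/dt = 0.0255 − 0.0162 √h. Setting dh/dt = 0:
Q_in = 0.0162 √h_ss ⇒ √h_ss = 0.0255/0.0162 = 1.5741.
h_ss = 1.5741² = 2.4777 m. (Since h₀ = 1.44 m < h_ss, the level will rise toward this value.)

2.48 m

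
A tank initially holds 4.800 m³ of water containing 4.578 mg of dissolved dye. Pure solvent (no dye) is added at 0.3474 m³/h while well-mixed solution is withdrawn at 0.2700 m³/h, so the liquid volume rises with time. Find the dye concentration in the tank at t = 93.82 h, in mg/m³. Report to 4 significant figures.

0.01525 mg/m³

Total volume: dV/dt = Q_in − Q_out = 0.0774000 m³/h, so V(t) = 4.800 + 0.0774000 t and V(93.82) = 12.0617 m³.
No dye enters, so dm/dt = −Q_out · (m/V).
dm/m = −Q_out dt/(V₀ + 0.0774000 t); integrating gives ln(m/m₀) = −(Q_out/(Q_in−Q_out)) ln(V/V₀).
m = m₀ (V₀/V)^(Q_out/(Q_in−Q_out)) = 4.578 × (4.800/12.0617)^(3.48837) = 0.183970 mg.
C = m/V = 0.183970/12.0617 = 0.0152525 mg/m³.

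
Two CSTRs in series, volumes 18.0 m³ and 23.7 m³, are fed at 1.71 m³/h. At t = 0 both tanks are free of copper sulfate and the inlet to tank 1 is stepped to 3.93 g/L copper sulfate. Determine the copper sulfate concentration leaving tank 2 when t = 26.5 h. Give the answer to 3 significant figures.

Each tank obeys Vᵢ dCᵢ/dt = Q(Cᵢ₋₁ − Cᵢ), so τᵢ = Vᵢ/Q.
τ₁ = 18.0/1.71 = 10.526 h; τ₂ = 23.7/1.71 = 13.860 h.
Tank 1: C₁ = C_in(1 − e^(−t/τ₁)). Tank 2 (τ₁ ≠ τ₂): C₂ = C_in[1 − (τ₁ e^(−t/τ₁) − τ₂ e^(−t/τ₂))/(τ₁ − τ₂)].
At t = 26.5: e^(−t/τ₁) = 0.080661, e^(−t/τ₂) = 0.14778.
C₂ = 3.93·[1 − (10.526·0.080661 − 13.860·0.14778)/(-3.3333)] = 3.93·0.64026 = 2.5162 g/L.

2.52 g/L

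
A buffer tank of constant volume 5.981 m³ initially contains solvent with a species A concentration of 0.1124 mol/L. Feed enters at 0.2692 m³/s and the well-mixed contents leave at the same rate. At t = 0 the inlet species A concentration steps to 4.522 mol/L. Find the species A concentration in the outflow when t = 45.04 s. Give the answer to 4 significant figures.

3.941 mol/L

Unsteady species balance (constant V, well mixed): V dC/dt = Q(C_in − C).
Rewrite as dC/dt + C/τ = C_in/τ, τ = V/Q = 22.2177 s.
Integrating: C(t) = C_in + (C₀ − C_in) e^(−t/τ).
C(45.04) = 4.522 + (0.1124 − 4.522)·e^(−45.04/22.2177) = 4.522 + (-4.40960)·0.131702 = 3.94125 mol/L.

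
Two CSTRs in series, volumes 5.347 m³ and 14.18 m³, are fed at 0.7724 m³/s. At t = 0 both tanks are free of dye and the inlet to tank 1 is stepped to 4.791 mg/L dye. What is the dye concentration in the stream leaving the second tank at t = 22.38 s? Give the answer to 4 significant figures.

2.633 mg/L

Time constants: τᵢ = Vᵢ/Q for each well-mixed tank.
τ₁ = 5.347/0.7724 = 6.92258 s; τ₂ = 14.18/0.7724 = 18.3584 s.
Solving the cascade with C₁(0)=C₂(0)=0 gives C₂(t) = C_in[1 − (τ₁ e^(−t/τ₁) − τ₂ e^(−t/τ₂))/(τ₁ − τ₂)].
At t = 22.38: e^(−t/τ₁) = 0.0394430, e^(−t/τ₂) = 0.295507.
C₂ = 4.791·[1 − (6.92258·0.0394430 − 18.3584·0.295507)/(-11.4358)] = 4.791·0.549486 = 2.63259 mg/L.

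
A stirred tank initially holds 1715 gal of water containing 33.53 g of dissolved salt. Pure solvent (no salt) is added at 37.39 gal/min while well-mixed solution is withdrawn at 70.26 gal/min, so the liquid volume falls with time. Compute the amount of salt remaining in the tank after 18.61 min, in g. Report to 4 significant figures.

Let m(t) be the amount of salt. Volume: V(t) = V₀ + (Q_in − Q_out) t = 1715 − 32.8700 t; V(18.61) = 1103.29 gal.
Species balance (pure solvent in): dm/dt = −Q_out · m/V(t).
Separate: dm/m = −Q_out dt/V(t) ⇒ ln(m/m₀) = −(Q_out/(Q_in−Q_out)) ln(V/V₀).
m = m₀ (V₀/V)^(Q_out/(Q_in−Q_out)) = 33.53 × (1715/1103.29)^(-2.13751) = 13.0599 g.

13.06 g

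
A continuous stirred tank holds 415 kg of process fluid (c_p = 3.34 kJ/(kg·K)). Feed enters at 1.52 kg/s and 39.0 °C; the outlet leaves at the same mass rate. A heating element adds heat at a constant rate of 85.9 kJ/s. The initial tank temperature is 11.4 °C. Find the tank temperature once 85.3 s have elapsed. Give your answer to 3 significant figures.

23.3 °C

M c_p dT/dt = ṁ c_p (T_in − T) + Q̇.
Rearrange: dT/dt = (T_ss − T)/τ with τ = M/ṁ = 273.03 s and T_ss = T_in + Q̇/(ṁ c_p) = 55.920 °C.
Solution: T(t) = T_ss + (T₀ − T_ss) e^(−t/τ).
T(85.3) = 55.920 + (-44.520)·e^(−85.3/273.03) = 55.920 + (-44.520)·0.73167 = 23.346 °C.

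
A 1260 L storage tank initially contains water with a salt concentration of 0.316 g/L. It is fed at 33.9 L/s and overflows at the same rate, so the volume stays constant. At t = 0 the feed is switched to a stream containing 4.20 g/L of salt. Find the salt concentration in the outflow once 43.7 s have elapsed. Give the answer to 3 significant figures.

Species balance on the tank: V dC/dt = Q(C_in − C).
Time constant τ = V/Q = 1260/33.9 = 37.168 s.
Integrating: C(t) = C_in + (C₀ − C_in) e^(−t/τ).
C(43.7) = 4.20 + (0.316 − 4.20)·e^(−43.7/37.168) = 4.20 + (-3.8840)·0.30859 = 3.0014 g/L.

3.00 g/L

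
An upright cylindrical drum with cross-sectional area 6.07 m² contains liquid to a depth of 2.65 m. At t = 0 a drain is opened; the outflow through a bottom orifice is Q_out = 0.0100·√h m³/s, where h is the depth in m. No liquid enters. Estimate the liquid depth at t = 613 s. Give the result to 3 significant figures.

Mass balance (ρ constant): A dh/dt = −0.0100 √h.
This is separable: 2 d(√h)/dt = −0.0100/A, so √h = √h₀ − (0.0100/(2A)) t.
√h = √2.65 − 0.0100·613/(2·6.07) = 1.6279 − 0.50494 = 1.1229.
h = 1.1229² = 1.2610 m.

1.26 m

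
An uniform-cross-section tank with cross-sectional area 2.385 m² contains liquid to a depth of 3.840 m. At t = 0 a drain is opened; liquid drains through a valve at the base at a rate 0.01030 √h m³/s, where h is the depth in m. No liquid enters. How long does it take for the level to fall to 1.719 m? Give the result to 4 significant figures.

With no inflow, A dh/dt = −0.01030 √h.
Separate and integrate: 2(√h − √h₀) = −(0.01030/A) t.
t = 2A(√h₀ − √h)/0.01030 = 2·2.385·(√3.840 − √1.719)/0.01030
  = 4.77000 × (1.95959 − 1.31111) / 0.01030 = 300.318 s.

300.3 s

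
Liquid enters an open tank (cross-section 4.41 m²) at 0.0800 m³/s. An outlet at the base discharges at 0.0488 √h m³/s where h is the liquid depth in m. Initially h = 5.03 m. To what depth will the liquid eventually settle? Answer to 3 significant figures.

Level balance: A dh/dt = 0.0800 − 0.0488 √h. Setting dh/dt = 0:
Q_in = 0.0488 √h_ss ⇒ √h_ss = 0.0800/0.0488 = 1.6393.
h_ss = 1.6393² = 2.6874 m. (Since h₀ = 5.03 m > h_ss, the level will fall toward this value.)

2.69 m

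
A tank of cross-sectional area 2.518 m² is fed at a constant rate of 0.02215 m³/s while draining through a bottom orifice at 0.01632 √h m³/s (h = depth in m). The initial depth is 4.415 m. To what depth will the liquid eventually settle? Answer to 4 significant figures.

A dh/dt = Q_in − 0.01632 √h. Steady state requires inflow = outflow:
Q_in = 0.01632 √h_ss ⇒ √h_ss = 0.02215/0.01632 = 1.35723.
h_ss = 1.35723² = 1.84207 m. (Since h₀ = 4.415 m > h_ss, the level will fall toward this value.)

1.842 m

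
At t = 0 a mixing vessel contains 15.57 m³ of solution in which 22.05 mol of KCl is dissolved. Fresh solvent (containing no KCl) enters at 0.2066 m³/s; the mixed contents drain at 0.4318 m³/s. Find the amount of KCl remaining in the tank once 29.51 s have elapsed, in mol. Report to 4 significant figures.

Total volume: dV/dt = Q_in − Q_out = -0.225200 m³/s, so V(t) = 15.57 − 0.225200 t and V(29.51) = 8.92435 m³.
No KCl enters, so dm/dt = −Q_out · (m/V).
Separate: dm/m = −Q_out dt/V(t) ⇒ ln(m/m₀) = −(Q_out/(Q_in−Q_out)) ln(V/V₀).
m = m₀ (V₀/V)^(Q_out/(Q_in−Q_out)) = 22.05 × (15.57/8.92435)^(-1.91741) = 7.58487 mol.

7.585 mol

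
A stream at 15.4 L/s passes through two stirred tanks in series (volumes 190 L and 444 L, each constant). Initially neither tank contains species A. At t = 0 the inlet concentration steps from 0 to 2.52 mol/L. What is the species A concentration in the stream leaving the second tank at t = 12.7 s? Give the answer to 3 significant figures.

0.358 mol/L

Time constants: τᵢ = Vᵢ/Q for each well-mixed tank.
τ₁ = 190/15.4 = 12.338 s; τ₂ = 444/15.4 = 28.831 s.
Tank 1: C₁ = C_in(1 − e^(−t/τ₁)). Tank 2 (τ₁ ≠ τ₂): C₂ = C_in[1 − (τ₁ e^(−t/τ₁) − τ₂ e^(−t/τ₂))/(τ₁ − τ₂)].
At t = 12.7: e^(−t/τ₁) = 0.35723, e^(−t/τ₂) = 0.64372.
C₂ = 2.52·[1 − (12.338·0.35723 − 28.831·0.64372)/(-16.494)] = 2.52·0.14198 = 0.35780 mol/L.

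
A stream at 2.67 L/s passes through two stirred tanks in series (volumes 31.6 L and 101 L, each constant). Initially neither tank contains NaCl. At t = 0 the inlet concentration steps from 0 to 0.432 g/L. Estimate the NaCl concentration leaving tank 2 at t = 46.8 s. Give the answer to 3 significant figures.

Time constants: τᵢ = Vᵢ/Q for each well-mixed tank.
τ₁ = 31.6/2.67 = 11.835 s; τ₂ = 101/2.67 = 37.828 s.
Solving the cascade with C₁(0)=C₂(0)=0 gives C₂(t) = C_in[1 − (τ₁ e^(−t/τ₁) − τ₂ e^(−t/τ₂))/(τ₁ − τ₂)].
At t = 46.8: e^(−t/τ₁) = 0.019172, e^(−t/τ₂) = 0.29020.
C₂ = 0.432·[1 − (11.835·0.019172 − 37.828·0.29020)/(-25.993)] = 0.432·0.58639 = 0.25332 g/L.

0.253 g/L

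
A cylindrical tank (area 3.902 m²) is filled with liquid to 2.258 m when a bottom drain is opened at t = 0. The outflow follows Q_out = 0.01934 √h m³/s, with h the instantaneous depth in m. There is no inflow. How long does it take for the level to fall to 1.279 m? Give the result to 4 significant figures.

150.0 s

With no inflow, A dh/dt = −0.01934 √h.
This is separable: 2 d(√h)/dt = −0.01934/A, so √h = √h₀ − (0.01934/(2A)) t.
t = 2A(√h₀ − √h)/0.01934 = 2·3.902·(√2.258 − √1.279)/0.01934
  = 7.80400 × (1.50266 − 1.13093) / 0.01934 = 150.001 s.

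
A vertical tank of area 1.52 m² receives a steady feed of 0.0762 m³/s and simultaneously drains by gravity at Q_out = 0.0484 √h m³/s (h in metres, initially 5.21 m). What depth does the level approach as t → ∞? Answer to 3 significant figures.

2.48 m

Level balance: A dh/dt = 0.0762 − 0.0484 √h. Setting dh/dt = 0:
Q_in = 0.0484 √h_ss ⇒ √h_ss = 0.0762/0.0484 = 1.5744.
h_ss = 1.5744² = 2.4787 m. (Since h₀ = 5.21 m > h_ss, the level will fall toward this value.)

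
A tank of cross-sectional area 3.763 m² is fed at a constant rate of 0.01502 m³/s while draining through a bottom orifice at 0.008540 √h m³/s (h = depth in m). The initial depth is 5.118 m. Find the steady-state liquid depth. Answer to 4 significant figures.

A dh/dt = Q_in − 0.008540 √h. Steady state requires inflow = outflow:
Q_in = 0.008540 √h_ss ⇒ √h_ss = 0.01502/0.008540 = 1.75878.
h_ss = 1.75878² = 3.09331 m. (Since h₀ = 5.118 m > h_ss, the level will fall toward this value.)

3.093 m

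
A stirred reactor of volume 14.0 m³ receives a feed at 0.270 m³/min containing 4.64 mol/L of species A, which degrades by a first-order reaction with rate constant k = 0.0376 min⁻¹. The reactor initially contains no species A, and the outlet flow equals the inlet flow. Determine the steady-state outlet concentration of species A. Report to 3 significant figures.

V dC/dt = Q(C_in − C) − k V C.
Steady state (dC/dt = 0): C_ss = Q C_in/(Q + kV) = C_in/(1 + kV/Q).
C_ss = 0.270·4.64/(0.270 + 0.0376·14.0) = 1.2528/0.79640 = 1.5731 mol/L.

1.57 mol/L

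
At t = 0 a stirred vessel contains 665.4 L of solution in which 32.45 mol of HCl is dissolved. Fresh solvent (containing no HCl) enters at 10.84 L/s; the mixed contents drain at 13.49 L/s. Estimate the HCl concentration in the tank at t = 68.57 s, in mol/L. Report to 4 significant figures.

Let m(t) be the amount of HCl. Volume: V(t) = V₀ + (Q_in − Q_out) t = 665.4 − 2.65000 t; V(68.57) = 483.689 L.
Solute balance: dm/dt = 0 − Q_out C = −Q_out m/V(t).
dm/m = −Q_out dt/(V₀ − 2.65000 t); integrating gives ln(m/m₀) = −(Q_out/(Q_in−Q_out)) ln(V/V₀).
m = m₀ (V₀/V)^(Q_out/(Q_in−Q_out)) = 32.45 × (665.4/483.689)^(-5.09057) = 6.39866 mol.
C = m/V = 6.39866/483.689 = 0.0132289 mol/L.

0.01323 mol/L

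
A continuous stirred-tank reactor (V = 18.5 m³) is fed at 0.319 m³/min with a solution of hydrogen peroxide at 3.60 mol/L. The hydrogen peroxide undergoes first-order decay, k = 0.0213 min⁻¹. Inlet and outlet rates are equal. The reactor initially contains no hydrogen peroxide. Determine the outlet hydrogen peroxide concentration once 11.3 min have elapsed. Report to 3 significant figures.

Species balance: V dC/dt = Q C_in − Q C − k V C.
dC/dt = (Q/V) C_in − (Q/V + k) C; effective rate a = Q/V + k = 0.017243 + 0.0213 = 0.038543 min⁻¹.
C_ss = Q C_in/(Q + kV) = 1.6105 mol/L; C(t) = C_ss + (C₀ − C_ss) e^(−a t).
C(11.3) = 1.6105 + (-1.6105)·e^(−0.038543·11.3) = 1.6105 + (-1.6105)·0.64692 = 0.56866 mol/L.

0.569 mol/L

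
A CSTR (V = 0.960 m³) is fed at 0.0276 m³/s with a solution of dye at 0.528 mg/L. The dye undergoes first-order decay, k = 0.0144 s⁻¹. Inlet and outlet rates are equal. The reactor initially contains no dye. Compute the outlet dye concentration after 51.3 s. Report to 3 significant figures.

Species balance: V dC/dt = Q C_in − Q C − k V C.
This is linear with rate a = Q/V + k = 0.043150 s⁻¹.
C_ss = Q C_in/(Q + kV) = 0.35180 mg/L; C(t) = C_ss + (C₀ − C_ss) e^(−a t).
C(51.3) = 0.35180 + (-0.35180)·e^(−0.043150·51.3) = 0.35180 + (-0.35180)·0.10931 = 0.31334 mg/L.

0.313 mg/L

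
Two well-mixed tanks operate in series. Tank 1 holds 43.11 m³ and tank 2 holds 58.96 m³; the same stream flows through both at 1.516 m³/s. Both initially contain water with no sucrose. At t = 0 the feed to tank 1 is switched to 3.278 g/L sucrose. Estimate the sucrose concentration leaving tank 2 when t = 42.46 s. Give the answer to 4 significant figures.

1.188 g/L

Time constants: τᵢ = Vᵢ/Q for each well-mixed tank.
τ₁ = 43.11/1.516 = 28.4367 s; τ₂ = 58.96/1.516 = 38.8918 s.
Tank 1: C₁ = C_in(1 − e^(−t/τ₁)). Tank 2 (τ₁ ≠ τ₂): C₂ = C_in[1 − (τ₁ e^(−t/τ₁) − τ₂ e^(−t/τ₂))/(τ₁ − τ₂)].
At t = 42.46: e^(−t/τ₁) = 0.224666, e^(−t/τ₂) = 0.335630.
C₂ = 3.278·[1 − (28.4367·0.224666 − 38.8918·0.335630)/(-10.4551)] = 3.278·0.362561 = 1.18848 g/L.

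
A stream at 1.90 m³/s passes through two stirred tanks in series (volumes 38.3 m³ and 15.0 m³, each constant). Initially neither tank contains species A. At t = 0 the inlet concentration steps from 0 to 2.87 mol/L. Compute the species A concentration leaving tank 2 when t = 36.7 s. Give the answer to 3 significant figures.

Time constants: τᵢ = Vᵢ/Q for each well-mixed tank.
τ₁ = 38.3/1.90 = 20.158 s; τ₂ = 15.0/1.90 = 7.8947 s.
Solving the cascade with C₁(0)=C₂(0)=0 gives C₂(t) = C_in[1 − (τ₁ e^(−t/τ₁) − τ₂ e^(−t/τ₂))/(τ₁ − τ₂)].
At t = 36.7: e^(−t/τ₁) = 0.16192, e^(−t/τ₂) = 0.0095744.
C₂ = 2.87·[1 − (20.158·0.16192 − 7.8947·0.0095744)/(12.263)] = 2.87·0.74000 = 2.1238 mol/L.

2.12 mol/L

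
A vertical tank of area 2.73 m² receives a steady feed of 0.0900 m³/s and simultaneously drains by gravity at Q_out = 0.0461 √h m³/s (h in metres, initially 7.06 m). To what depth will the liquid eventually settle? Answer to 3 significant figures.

3.81 m

Level balance: A dh/dt = 0.0900 − 0.0461 √h. Setting dh/dt = 0:
Q_in = 0.0461 √h_ss ⇒ √h_ss = 0.0900/0.0461 = 1.9523.
h_ss = 1.9523² = 3.8114 m. (Since h₀ = 7.06 m > h_ss, the level will fall toward this value.)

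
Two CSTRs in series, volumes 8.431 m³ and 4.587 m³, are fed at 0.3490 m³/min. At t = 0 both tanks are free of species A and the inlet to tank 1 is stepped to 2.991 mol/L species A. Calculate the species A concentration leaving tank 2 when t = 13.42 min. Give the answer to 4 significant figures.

Species balance on tank i: dCᵢ/dt = (Cᵢ₋₁ − Cᵢ)/τᵢ with τᵢ = Vᵢ/Q.
τ₁ = 8.431/0.3490 = 24.1576 min; τ₂ = 4.587/0.3490 = 13.1433 min.
Tank 1: C₁ = C_in(1 − e^(−t/τ₁)). Tank 2 (τ₁ ≠ τ₂): C₂ = C_in[1 − (τ₁ e^(−t/τ₁) − τ₂ e^(−t/τ₂))/(τ₁ − τ₂)].
At t = 13.42: e^(−t/τ₁) = 0.573774, e^(−t/τ₂) = 0.360215.
C₂ = 2.991·[1 − (24.1576·0.573774 − 13.1433·0.360215)/(11.0143)] = 2.991·0.171387 = 0.512619 mol/L.

0.5126 mol/L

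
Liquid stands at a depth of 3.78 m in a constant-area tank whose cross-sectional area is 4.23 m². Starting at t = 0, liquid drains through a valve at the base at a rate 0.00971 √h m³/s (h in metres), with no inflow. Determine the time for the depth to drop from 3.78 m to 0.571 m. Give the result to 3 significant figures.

1040 s

Volume balance on the tank: A dh/dt = −0.00971 √h.
∫ h^(−1/2) dh = −(0.00971/A) ∫ dt, giving 2√h = 2√h₀ − (0.00971/A) t.
t = 2A(√h₀ − √h)/0.00971 = 2·4.23·(√3.78 − √0.571)/0.00971
  = 8.4600 × (1.9442 − 0.75565) / 0.00971 = 1035.6 s.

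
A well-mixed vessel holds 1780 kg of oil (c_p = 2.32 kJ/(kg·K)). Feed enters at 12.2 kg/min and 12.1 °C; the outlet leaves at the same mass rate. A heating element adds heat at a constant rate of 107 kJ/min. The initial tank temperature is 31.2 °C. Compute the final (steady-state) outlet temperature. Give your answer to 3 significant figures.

15.9 °C

Heat balance on the well-mixed liquid: M c_p dT/dt = ṁ c_p (T_in − T) + 107.
At steady state dT/dt = 0 ⇒ T_ss = T_in + Q̇/(ṁ c_p) = 12.1 + 107/(12.2·2.32) = 15.880 °C.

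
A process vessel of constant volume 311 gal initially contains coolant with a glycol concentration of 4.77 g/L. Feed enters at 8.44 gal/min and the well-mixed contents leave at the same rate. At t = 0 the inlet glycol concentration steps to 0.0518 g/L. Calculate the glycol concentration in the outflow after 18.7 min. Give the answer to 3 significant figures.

2.89 g/L

Transient balance on the dissolved component: V dC/dt = Q(C_in − C).
Time constant τ = V/Q = 311/8.44 = 36.848 min.
C approaches C_in exponentially: C(t) = C_in + (C₀ − C_in) e^(−t/τ).
C(18.7) = 0.0518 + (4.77 − 0.0518)·e^(−18.7/36.848) = 0.0518 + (4.7182)·0.60201 = 2.8922 g/L.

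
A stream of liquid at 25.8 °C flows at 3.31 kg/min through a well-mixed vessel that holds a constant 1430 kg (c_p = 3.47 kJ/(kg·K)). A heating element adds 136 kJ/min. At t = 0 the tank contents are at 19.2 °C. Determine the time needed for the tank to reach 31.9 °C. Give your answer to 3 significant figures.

M c_p dT/dt = ṁ c_p (T_in − T) + Q̇.
τ = M/ṁ = 432.02 min; T_ss = T_in + Q̇/(ṁ c_p) = 37.641 °C.
T(t) = T_ss + (T₀ − T_ss) e^(−t/τ). Set T = 31.9:
e^(−t/τ) = (31.9 − 37.641)/(19.2 − 37.641) = 0.31131
t = −432.02 · ln(0.31131) = 504.16 min.

504 min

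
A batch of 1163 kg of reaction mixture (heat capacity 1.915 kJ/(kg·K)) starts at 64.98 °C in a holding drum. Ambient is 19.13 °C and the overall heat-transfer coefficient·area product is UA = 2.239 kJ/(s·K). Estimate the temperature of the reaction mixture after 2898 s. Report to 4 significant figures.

Unsteady energy balance on the tank contents: M c_p dT/dt = −UA(T − T_amb).
dT/dt = (T_ss − T)/τ with T_ss = T_amb = 19.1300 °C, τ = M c_p/UA = 1163·1.915/2.239 = 994.705 s.
T approaches T_ss exponentially: T(t) = T_ss + (T₀ − T_ss) e^(−t/τ).
T(2898) = 19.1300 + (45.8500)·0.0542894 = 21.6192 °C.

21.62 °C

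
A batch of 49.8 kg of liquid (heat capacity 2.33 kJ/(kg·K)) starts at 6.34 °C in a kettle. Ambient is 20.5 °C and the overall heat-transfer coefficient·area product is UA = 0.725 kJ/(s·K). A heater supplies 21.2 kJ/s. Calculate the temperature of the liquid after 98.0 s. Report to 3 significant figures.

First-law balance (no shaft work): M c_p dT/dt = −UA(T − T_amb) + Q̇.
dT/dt = (T_ss − T)/τ with T_ss = T_amb + Q̇/UA = 20.5 + 21.2/0.725 = 49.741 °C, τ = M c_p/UA = 49.8·2.33/0.725 = 160.05 s.
Solution: T(t) = T_ss + (T₀ − T_ss) e^(−t/τ).
T(98.0) = 49.741 + (-43.401)·0.54209 = 26.214 °C.

26.2 °C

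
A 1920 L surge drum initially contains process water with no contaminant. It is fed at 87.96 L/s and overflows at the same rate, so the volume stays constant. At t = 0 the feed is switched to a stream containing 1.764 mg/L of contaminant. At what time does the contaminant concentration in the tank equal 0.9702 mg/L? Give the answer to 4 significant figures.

17.43 s

Species balance on the tank: V dC/dt = Q(C_in − C), so τ = V/Q = 21.8281 s.
C(t) = C_in + (C₀ − C_in) e^(−t/τ). Set C = 0.9702 and solve for t:
e^(−t/τ) = (C − C_in)/(C₀ − C_in) = (0.9702 − 1.764)/(0 − 1.764) = 0.450000
t = −τ ln(…) = 21.8281 × 0.798508 = 17.4299 s.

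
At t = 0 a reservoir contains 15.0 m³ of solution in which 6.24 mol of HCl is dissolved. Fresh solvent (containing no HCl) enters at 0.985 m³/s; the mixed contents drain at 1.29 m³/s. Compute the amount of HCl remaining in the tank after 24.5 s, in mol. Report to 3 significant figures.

0.338 mol

Total volume: dV/dt = Q_in − Q_out = -0.30500 m³/s, so V(t) = 15.0 − 0.30500 t and V(24.5) = 7.5275 m³.
No HCl enters, so dm/dt = −Q_out · (m/V).
dm/m = −Q_out dt/(V₀ − 0.30500 t); integrating gives ln(m/m₀) = −(Q_out/(Q_in−Q_out)) ln(V/V₀).
m = m₀ (V₀/V)^(Q_out/(Q_in−Q_out)) = 6.24 × (15.0/7.5275)^(-4.2295) = 0.33783 mol.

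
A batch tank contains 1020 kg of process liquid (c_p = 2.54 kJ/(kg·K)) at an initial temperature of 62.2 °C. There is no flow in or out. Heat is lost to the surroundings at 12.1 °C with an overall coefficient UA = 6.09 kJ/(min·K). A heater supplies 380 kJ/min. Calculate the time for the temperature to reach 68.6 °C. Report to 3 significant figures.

Energy balance: M c_p dT/dt = −UA(T − T_amb) + Q̇.
τ = M c_p/UA = 425.42 min; T_ss = T_amb + Q̇/UA = 12.1 + 380/6.09 = 74.497 °C.
T(t) = T_ss + (T₀ − T_ss)e^(−t/τ); set T = 68.6:
t = −τ ln[(T − T_ss)/(T₀ − T_ss)] = −425.42 · ln(0.47956) = 312.63 min.

313 min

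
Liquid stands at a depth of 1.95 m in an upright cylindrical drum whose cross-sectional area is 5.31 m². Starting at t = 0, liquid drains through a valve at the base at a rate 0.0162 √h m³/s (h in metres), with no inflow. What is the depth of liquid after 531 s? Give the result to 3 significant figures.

0.344 m

Accumulation of liquid (constant cross-section A): A dh/dt = −0.0162 √h.
∫ h^(−1/2) dh = −(0.0162/A) ∫ dt, giving 2√h = 2√h₀ − (0.0162/A) t.
√h = √1.95 − 0.0162·531/(2·5.31) = 1.3964 − 0.81000 = 0.58642.
h = 0.58642² = 0.34389 m.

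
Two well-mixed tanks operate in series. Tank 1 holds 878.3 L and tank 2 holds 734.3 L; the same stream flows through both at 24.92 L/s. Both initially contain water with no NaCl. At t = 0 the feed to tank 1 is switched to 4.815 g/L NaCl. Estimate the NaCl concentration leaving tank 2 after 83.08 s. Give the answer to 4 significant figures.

3.499 g/L

Each tank obeys Vᵢ dCᵢ/dt = Q(Cᵢ₋₁ − Cᵢ), so τᵢ = Vᵢ/Q.
τ₁ = 878.3/24.92 = 35.2448 s; τ₂ = 734.3/24.92 = 29.4663 s.
Solving the cascade with C₁(0)=C₂(0)=0 gives C₂(t) = C_in[1 − (τ₁ e^(−t/τ₁) − τ₂ e^(−t/τ₂))/(τ₁ − τ₂)].
At t = 83.08: e^(−t/τ₁) = 0.0946823, e^(−t/τ₂) = 0.0596362.
C₂ = 4.815·[1 − (35.2448·0.0946823 − 29.4663·0.0596362)/(5.77849)] = 4.815·0.726607 = 3.49861 g/L.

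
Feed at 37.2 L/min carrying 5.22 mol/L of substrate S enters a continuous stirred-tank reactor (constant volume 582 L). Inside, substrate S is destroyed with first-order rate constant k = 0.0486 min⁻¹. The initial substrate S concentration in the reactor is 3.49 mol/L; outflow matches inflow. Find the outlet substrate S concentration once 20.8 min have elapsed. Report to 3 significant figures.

Species balance: V dC/dt = Q C_in − Q C − k V C.
dC/dt = (Q/V) C_in − (Q/V + k) C; effective rate a = Q/V + k = 0.063918 + 0.0486 = 0.11252 min⁻¹.
C_ss = Q C_in/(Q + kV) = 2.9653 mol/L; C(t) = C_ss + (C₀ − C_ss) e^(−a t).
C(20.8) = 2.9653 + (0.52469)·e^(−0.11252·20.8) = 2.9653 + (0.52469)·0.096293 = 3.0158 mol/L.

3.02 mol/L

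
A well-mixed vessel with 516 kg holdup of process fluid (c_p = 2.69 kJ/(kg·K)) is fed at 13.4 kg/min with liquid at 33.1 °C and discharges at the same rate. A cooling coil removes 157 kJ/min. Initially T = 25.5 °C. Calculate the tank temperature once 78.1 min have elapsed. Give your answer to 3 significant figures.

M c_p dT/dt = ṁ c_p (T_in − T) − Q̇.
τ = M/ṁ = 38.507 min; T_ss = T_in − Q̇/(ṁ c_p) = 33.1 − 157/(13.4·2.69) = 28.744 °C.
This is linear first-order; T(t) = T_ss + (T₀ − T_ss) e^(−t/τ).
T(78.1) = 28.744 + (-3.2445)·e^(−78.1/38.507) = 28.744 + (-3.2445)·0.13157 = 28.318 °C.

28.3 °C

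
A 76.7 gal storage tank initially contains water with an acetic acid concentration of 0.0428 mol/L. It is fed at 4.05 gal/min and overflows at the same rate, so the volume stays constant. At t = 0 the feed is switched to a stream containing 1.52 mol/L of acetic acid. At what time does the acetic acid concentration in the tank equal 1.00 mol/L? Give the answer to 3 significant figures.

Species balance: V dC/dt = Q(C_in − C) ⇒ τ = V/Q = 18.938 min.
C(t) = C_in + (C₀ − C_in) e^(−t/τ). Set C = 1.00 and solve for t:
e^(−t/τ) = (C − C_in)/(C₀ − C_in) = (1.00 − 1.52)/(0.0428 − 1.52) = 0.35202
t = −τ ln(…) = 18.938 × 1.0441 = 19.773 min.

19.8 min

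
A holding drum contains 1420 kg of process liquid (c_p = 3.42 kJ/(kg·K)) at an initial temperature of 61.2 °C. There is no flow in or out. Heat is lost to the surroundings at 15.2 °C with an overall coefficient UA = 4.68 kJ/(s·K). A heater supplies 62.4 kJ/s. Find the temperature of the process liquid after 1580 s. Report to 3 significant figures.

35.7 °C

M c_p dT/dt = −UA(T − T_amb) + Q̇.
dT/dt = (T_ss − T)/τ with T_ss = T_amb + Q̇/UA = 15.2 + 62.4/4.68 = 28.533 °C, τ = M c_p/UA = 1420·3.42/4.68 = 1037.7 s.
Solution: T(t) = T_ss + (T₀ − T_ss) e^(−t/τ).
T(1580) = 28.533 + (32.667)·0.21814 = 35.659 °C.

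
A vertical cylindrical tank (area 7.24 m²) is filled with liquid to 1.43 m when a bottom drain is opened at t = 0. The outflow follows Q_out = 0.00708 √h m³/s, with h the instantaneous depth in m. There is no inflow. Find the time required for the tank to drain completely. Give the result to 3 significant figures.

2450 s

A dh/dt = −Q_out = −0.00708 √h.
∫ h^(−1/2) dh = −(0.00708/A) ∫ dt, giving 2√h = 2√h₀ − (0.00708/A) t.
Set h = 0: 2√h₀ = (0.00708/A) t_empty ⇒ t_empty = 2A√h₀/0.00708.
t_empty = 2·7.24·√1.43/0.00708 = 14.480·1.1958/0.00708 = 2445.7 s.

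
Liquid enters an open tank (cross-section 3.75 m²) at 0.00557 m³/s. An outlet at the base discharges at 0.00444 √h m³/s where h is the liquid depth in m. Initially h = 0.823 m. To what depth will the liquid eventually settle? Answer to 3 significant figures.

Accumulation of liquid (constant cross-section A): A dh/dt = Q_in − 0.00444 √h. At steady state dh/dt = 0:
Q_in = 0.00444 √h_ss ⇒ √h_ss = 0.00557/0.00444 = 1.2545.
h_ss = 1.2545² = 1.5738 m. (Since h₀ = 0.823 m < h_ss, the level will rise toward this value.)

1.57 m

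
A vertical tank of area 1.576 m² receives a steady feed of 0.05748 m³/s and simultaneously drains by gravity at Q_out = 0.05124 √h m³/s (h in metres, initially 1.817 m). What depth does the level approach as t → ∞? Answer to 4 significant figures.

1.258 m

A dh/dt = Q_in − 0.05124 √h. Steady state requires inflow = outflow:
Q_in = 0.05124 √h_ss ⇒ √h_ss = 0.05748/0.05124 = 1.12178.
h_ss = 1.12178² = 1.25839 m. (Since h₀ = 1.817 m > h_ss, the level will fall toward this value.)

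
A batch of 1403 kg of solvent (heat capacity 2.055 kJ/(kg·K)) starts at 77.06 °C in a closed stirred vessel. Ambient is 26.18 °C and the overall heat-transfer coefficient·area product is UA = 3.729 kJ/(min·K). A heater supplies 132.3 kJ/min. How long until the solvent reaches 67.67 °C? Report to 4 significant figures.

Lumped-capacitance energy balance: M c_p dT/dt = UA(T_amb − T) + Q̇.
τ = M c_p/UA = 773.174 min; T_ss = T_amb + Q̇/UA = 26.18 + 132.3/3.729 = 61.6587 °C.
T(t) = T_ss + (T₀ − T_ss)e^(−t/τ); set T = 67.67:
t = −τ ln[(T − T_ss)/(T₀ − T_ss)] = −773.174 · ln(0.390312) = 727.409 min.

727.4 min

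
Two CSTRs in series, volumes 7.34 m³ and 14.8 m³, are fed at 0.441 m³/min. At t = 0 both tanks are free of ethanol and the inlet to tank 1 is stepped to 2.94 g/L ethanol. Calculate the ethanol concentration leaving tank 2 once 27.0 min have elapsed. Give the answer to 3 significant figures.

0.902 g/L

Each tank obeys Vᵢ dCᵢ/dt = Q(Cᵢ₋₁ − Cᵢ), so τᵢ = Vᵢ/Q.
τ₁ = 7.34/0.441 = 16.644 min; τ₂ = 14.8/0.441 = 33.560 min.
Tank 1: C₁ = C_in(1 − e^(−t/τ₁)). Tank 2 (τ₁ ≠ τ₂): C₂ = C_in[1 − (τ₁ e^(−t/τ₁) − τ₂ e^(−t/τ₂))/(τ₁ − τ₂)].
At t = 27.0: e^(−t/τ₁) = 0.19746, e^(−t/τ₂) = 0.44730.
C₂ = 2.94·[1 − (16.644·0.19746 − 33.560·0.44730)/(-16.916)] = 2.94·0.30688 = 0.90223 g/L.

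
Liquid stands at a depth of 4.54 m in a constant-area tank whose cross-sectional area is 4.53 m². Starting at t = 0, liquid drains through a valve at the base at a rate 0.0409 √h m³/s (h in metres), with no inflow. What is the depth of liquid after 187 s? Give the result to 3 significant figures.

1.66 m

With no inflow, A dh/dt = −0.0409 √h.
∫ h^(−1/2) dh = −(0.0409/A) ∫ dt, giving 2√h = 2√h₀ − (0.0409/A) t.
√h = √4.54 − 0.0409·187/(2·4.53) = 2.1307 − 0.84418 = 1.2865.
h = 1.2865² = 1.6552 m.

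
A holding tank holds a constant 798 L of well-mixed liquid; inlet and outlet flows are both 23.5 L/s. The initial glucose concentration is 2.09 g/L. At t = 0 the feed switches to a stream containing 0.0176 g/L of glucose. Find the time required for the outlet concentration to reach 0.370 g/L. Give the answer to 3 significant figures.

60.2 s

Species balance on the tank: V dC/dt = Q(C_in − C), so τ = V/Q = 33.957 s.
C(t) = C_in + (C₀ − C_in) e^(−t/τ). Set C = 0.370 and solve for t:
e^(−t/τ) = (C − C_in)/(C₀ − C_in) = (0.370 − 0.0176)/(2.09 − 0.0176) = 0.17004
t = −τ ln(…) = 33.957 × 1.7717 = 60.162 s.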